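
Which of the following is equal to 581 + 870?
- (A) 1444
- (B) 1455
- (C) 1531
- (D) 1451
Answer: D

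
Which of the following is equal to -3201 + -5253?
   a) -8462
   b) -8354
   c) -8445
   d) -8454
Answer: d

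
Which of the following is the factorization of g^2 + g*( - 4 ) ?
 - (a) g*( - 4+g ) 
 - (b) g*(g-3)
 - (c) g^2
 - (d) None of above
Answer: a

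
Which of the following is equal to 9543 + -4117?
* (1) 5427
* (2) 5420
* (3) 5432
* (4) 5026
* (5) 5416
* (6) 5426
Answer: 6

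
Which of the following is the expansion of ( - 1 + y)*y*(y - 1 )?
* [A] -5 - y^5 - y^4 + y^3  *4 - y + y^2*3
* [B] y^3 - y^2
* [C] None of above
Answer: C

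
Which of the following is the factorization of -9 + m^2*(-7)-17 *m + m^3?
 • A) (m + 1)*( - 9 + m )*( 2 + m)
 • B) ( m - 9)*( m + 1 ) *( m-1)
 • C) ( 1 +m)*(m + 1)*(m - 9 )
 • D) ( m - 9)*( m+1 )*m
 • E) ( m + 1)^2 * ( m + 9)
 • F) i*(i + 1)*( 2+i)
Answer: C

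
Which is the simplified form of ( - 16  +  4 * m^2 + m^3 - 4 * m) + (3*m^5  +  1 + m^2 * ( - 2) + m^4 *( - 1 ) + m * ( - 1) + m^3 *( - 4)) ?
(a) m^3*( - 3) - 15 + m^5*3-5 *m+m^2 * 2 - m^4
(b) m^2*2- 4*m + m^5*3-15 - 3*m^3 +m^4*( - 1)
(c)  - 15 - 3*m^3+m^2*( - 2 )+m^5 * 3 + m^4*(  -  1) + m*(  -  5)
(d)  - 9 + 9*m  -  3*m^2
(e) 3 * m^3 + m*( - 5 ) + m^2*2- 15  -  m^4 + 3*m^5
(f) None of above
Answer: a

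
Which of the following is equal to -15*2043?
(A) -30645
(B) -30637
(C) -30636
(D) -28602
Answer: A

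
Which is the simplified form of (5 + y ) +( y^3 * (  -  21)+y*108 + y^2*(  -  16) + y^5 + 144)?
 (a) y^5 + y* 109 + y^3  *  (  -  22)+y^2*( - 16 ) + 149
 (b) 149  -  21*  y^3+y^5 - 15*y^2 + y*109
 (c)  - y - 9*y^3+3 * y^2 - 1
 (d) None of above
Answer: d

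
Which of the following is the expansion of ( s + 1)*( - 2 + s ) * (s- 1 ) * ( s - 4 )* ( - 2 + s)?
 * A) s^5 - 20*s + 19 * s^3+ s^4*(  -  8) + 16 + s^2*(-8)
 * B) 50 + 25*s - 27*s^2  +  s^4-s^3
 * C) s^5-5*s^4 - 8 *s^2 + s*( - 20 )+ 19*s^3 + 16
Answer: A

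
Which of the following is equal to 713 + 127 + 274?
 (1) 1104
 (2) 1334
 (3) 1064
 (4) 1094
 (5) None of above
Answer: 5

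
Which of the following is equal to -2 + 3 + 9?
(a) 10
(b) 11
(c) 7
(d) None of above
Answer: a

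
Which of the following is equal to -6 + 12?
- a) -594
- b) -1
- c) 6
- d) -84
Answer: c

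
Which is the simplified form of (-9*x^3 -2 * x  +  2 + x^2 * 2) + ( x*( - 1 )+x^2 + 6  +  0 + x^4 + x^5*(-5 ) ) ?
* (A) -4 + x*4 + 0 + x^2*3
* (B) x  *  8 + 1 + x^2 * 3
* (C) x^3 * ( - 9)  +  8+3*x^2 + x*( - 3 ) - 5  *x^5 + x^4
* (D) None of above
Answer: C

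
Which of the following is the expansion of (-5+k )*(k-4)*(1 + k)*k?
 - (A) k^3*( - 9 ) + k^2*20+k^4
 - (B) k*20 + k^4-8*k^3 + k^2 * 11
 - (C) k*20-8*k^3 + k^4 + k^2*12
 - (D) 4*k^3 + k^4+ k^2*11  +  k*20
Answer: B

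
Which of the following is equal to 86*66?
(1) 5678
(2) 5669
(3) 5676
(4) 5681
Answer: 3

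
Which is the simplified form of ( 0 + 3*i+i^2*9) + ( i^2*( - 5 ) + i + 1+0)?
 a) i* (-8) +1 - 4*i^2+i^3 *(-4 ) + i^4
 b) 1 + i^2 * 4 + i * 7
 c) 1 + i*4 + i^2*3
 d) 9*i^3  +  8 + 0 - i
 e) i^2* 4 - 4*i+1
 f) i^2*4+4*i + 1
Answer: f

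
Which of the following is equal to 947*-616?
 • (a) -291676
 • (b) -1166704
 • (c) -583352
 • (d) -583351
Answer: c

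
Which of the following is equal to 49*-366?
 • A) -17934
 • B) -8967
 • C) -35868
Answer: A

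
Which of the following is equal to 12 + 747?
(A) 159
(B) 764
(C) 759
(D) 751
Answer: C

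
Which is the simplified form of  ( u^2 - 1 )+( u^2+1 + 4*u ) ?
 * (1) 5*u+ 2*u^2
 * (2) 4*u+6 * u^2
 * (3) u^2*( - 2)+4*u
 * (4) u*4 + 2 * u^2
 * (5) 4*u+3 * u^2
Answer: 4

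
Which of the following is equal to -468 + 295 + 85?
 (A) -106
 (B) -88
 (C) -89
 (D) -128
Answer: B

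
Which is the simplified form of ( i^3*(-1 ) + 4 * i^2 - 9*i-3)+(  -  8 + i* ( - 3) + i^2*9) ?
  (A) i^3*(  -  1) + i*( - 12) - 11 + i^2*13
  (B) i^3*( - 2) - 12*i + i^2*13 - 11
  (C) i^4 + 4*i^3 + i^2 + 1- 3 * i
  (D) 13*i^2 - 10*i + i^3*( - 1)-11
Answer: A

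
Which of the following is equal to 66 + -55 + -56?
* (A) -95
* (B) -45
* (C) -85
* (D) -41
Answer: B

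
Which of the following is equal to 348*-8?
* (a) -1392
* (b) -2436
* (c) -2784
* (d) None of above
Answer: c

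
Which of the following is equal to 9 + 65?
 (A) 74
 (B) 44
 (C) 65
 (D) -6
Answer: A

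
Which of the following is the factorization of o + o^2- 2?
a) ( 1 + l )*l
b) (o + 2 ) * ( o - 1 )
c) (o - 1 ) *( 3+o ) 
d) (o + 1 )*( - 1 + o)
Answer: b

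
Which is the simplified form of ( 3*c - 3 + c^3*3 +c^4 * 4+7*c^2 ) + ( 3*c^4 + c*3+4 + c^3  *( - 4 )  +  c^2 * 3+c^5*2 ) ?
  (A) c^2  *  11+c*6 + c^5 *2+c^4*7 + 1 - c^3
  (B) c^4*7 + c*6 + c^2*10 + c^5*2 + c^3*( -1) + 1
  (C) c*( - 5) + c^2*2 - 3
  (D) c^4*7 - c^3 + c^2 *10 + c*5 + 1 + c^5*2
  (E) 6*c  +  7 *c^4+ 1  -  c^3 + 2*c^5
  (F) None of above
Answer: B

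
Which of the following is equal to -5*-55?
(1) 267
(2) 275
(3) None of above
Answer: 2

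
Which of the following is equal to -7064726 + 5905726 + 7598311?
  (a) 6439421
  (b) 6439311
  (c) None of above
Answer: b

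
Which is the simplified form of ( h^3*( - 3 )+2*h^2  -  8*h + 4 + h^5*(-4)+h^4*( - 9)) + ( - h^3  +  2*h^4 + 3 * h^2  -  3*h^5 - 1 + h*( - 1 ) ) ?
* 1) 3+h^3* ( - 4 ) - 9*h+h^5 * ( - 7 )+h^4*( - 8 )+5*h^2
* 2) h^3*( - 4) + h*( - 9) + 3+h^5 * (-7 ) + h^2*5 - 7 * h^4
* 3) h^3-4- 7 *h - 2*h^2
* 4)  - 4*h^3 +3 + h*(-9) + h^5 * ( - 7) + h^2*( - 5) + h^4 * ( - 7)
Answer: 2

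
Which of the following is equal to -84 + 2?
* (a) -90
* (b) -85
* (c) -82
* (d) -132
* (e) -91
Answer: c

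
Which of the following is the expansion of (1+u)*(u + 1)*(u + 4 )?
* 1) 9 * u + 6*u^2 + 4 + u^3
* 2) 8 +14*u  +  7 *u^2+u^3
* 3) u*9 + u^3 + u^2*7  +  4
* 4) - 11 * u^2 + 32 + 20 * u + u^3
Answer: 1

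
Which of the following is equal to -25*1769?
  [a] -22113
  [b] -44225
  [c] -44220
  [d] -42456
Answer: b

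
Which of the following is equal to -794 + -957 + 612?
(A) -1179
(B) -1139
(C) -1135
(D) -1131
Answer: B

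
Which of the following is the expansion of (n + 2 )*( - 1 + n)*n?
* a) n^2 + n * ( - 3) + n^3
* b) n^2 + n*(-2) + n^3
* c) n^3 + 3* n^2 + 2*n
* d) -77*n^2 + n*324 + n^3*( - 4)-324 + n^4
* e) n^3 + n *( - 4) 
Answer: b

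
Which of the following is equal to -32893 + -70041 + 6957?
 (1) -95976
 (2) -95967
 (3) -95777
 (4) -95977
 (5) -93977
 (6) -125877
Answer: 4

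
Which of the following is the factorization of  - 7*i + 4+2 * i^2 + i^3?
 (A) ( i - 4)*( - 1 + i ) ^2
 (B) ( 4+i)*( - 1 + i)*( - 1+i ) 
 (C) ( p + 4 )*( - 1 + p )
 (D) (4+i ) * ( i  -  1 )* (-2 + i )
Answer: B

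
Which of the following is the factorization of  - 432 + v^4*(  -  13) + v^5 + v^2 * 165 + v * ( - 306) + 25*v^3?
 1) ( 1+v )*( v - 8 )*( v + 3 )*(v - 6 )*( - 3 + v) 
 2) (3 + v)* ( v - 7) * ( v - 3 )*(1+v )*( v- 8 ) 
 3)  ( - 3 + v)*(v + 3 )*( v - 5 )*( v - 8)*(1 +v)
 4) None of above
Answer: 1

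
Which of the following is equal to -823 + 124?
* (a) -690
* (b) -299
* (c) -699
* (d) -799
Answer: c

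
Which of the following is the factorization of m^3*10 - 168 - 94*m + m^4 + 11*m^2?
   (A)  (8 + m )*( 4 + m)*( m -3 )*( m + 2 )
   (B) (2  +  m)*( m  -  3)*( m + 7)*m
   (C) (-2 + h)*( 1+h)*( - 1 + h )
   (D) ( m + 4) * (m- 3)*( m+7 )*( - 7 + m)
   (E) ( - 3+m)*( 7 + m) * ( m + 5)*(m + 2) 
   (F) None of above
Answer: F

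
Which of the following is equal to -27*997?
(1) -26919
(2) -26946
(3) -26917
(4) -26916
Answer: 1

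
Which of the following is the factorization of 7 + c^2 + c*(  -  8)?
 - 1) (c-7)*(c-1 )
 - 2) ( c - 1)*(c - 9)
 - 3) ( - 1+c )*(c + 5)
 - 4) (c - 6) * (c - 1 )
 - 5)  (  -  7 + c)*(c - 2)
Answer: 1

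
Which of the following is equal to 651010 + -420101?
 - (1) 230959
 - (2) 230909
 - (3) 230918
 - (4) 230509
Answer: 2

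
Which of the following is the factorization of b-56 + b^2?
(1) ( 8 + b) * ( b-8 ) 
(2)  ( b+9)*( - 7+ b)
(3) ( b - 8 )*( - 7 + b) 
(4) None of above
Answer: 4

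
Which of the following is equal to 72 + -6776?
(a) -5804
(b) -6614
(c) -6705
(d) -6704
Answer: d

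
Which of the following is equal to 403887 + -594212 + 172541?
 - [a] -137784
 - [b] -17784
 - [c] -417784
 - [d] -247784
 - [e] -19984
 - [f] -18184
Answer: b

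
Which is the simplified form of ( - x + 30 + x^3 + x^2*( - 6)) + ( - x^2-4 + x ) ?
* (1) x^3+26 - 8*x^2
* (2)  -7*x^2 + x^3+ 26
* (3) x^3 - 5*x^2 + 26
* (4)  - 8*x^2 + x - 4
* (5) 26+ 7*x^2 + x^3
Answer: 2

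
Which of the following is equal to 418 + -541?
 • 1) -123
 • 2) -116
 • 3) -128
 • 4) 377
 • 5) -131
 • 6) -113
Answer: 1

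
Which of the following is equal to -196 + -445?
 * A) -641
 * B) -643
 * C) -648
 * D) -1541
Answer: A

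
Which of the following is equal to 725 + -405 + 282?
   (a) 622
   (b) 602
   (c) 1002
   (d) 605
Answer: b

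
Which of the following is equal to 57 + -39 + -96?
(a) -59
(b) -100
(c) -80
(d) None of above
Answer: d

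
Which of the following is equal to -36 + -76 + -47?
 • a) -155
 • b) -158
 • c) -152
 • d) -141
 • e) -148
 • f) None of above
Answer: f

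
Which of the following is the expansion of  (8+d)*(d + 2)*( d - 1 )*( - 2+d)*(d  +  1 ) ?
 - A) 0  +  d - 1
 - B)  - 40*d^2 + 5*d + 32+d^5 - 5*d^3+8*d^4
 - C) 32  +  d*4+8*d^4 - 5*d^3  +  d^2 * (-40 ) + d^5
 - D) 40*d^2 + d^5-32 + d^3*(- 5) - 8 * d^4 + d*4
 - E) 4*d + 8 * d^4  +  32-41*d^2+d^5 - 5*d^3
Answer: C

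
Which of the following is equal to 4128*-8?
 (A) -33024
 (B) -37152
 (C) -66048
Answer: A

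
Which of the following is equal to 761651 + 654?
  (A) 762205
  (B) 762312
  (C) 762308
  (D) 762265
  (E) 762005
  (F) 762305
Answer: F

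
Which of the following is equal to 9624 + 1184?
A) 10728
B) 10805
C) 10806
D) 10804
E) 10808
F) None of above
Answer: E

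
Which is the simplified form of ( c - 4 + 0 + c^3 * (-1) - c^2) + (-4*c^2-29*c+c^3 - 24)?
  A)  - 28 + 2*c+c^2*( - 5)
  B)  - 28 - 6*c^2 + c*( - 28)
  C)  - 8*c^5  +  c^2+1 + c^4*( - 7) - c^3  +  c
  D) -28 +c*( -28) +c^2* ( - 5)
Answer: D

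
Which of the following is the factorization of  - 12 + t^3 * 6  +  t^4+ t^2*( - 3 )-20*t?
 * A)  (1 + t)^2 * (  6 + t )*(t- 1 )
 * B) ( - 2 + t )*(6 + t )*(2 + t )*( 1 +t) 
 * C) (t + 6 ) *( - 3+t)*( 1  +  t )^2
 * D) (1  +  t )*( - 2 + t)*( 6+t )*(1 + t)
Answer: D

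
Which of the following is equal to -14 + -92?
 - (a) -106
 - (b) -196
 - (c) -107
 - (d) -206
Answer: a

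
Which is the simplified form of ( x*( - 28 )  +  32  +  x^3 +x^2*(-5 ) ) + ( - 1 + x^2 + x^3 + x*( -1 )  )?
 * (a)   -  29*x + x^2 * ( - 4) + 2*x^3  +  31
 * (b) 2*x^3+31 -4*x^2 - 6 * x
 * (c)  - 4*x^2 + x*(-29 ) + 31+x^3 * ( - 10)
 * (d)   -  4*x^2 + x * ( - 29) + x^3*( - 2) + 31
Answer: a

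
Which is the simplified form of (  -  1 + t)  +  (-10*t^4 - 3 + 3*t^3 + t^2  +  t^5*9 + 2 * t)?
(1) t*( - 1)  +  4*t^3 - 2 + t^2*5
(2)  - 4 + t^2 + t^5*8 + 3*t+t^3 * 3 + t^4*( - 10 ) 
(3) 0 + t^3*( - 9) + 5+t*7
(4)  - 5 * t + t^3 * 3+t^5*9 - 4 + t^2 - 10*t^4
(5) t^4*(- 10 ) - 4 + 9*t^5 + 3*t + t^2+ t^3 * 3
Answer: 5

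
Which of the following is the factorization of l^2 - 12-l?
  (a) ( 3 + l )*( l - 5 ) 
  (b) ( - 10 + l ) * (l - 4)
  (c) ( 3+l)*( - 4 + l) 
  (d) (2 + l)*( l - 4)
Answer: c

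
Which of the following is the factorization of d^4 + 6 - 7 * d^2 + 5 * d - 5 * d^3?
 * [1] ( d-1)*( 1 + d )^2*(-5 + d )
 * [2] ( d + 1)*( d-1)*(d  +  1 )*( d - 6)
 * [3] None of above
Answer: 2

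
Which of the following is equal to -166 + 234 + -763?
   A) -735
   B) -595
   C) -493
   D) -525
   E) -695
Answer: E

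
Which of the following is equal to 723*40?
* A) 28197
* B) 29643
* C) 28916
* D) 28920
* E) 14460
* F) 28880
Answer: D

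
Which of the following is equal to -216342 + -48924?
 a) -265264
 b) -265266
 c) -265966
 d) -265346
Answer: b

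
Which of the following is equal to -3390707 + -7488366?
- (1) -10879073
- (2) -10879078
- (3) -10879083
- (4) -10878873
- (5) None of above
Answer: 1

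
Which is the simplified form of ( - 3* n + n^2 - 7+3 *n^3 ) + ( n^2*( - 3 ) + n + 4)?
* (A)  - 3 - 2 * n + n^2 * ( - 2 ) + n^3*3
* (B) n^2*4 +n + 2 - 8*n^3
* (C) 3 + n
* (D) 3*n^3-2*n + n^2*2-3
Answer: A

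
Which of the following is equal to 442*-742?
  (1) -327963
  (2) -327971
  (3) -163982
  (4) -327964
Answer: 4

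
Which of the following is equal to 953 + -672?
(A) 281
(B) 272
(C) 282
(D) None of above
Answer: A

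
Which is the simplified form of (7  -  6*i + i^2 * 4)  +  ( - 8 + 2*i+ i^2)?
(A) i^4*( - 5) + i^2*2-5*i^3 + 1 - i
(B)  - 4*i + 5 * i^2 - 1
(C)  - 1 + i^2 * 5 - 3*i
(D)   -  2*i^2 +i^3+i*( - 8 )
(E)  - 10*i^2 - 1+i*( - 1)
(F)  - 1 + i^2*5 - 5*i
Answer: B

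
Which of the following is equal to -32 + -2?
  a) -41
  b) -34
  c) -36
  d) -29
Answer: b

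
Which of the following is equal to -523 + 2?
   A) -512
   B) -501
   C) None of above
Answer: C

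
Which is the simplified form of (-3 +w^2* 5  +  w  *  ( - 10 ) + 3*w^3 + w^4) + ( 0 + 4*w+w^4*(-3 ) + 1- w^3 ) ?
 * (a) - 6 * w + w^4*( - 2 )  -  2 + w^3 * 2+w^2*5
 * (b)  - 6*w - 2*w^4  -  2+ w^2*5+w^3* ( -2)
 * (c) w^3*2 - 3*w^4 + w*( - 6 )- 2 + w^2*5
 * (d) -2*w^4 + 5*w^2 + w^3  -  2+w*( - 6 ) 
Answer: a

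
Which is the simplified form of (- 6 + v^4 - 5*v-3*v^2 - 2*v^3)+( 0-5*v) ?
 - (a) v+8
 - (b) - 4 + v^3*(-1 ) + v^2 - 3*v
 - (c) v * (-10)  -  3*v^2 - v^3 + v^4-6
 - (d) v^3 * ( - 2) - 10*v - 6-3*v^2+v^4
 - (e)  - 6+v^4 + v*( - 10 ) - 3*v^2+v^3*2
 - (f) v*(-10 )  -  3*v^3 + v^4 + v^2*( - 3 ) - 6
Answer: d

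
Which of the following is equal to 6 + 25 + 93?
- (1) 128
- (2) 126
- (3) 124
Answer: 3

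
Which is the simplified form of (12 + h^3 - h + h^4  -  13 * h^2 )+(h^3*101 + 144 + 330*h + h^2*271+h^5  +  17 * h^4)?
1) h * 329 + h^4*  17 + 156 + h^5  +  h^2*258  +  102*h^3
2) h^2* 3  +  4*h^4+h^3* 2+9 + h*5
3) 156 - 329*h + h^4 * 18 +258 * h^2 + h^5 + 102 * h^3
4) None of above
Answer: 4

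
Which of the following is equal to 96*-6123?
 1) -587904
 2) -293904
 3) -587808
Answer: 3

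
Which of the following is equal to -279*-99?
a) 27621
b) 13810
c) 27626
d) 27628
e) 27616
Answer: a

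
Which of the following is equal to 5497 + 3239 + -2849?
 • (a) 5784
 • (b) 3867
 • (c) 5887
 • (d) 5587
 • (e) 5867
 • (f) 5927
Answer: c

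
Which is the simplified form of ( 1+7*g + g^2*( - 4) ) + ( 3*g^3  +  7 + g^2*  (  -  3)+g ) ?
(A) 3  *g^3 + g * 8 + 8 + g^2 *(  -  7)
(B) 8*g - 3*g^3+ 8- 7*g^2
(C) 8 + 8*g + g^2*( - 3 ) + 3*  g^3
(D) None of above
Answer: A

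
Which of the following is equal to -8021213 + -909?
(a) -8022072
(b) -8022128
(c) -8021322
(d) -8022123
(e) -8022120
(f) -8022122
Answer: f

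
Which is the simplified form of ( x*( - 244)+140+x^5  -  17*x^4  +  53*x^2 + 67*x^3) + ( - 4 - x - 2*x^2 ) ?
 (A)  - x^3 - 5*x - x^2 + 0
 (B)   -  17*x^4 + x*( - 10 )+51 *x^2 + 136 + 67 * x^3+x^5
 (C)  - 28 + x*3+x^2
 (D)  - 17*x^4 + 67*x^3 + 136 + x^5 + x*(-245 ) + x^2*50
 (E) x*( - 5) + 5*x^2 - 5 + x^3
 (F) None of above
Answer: F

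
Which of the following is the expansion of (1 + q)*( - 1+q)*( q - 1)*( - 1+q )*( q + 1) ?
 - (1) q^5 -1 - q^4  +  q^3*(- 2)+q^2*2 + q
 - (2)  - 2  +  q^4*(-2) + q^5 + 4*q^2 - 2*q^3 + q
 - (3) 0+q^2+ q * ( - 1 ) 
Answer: 1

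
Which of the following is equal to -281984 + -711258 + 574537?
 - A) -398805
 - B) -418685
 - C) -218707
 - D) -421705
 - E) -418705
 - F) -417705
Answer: E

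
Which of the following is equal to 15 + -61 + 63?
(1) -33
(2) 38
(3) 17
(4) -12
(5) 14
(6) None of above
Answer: 3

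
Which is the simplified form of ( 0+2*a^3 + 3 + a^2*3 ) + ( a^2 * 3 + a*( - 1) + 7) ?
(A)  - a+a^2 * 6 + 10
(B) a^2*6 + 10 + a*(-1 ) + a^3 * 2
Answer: B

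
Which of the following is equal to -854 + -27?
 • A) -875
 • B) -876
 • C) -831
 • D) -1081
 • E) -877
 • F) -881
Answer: F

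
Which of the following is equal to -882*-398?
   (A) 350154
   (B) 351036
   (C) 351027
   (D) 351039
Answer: B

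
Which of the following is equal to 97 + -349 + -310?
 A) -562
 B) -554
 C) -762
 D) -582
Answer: A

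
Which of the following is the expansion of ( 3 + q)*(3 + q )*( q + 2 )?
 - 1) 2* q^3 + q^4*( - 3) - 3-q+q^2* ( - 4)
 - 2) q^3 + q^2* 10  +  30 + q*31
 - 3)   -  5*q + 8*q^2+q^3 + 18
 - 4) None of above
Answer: 4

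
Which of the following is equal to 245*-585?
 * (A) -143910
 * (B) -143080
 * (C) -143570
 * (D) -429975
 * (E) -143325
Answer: E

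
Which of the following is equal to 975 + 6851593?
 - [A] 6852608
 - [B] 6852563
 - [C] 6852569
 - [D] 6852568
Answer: D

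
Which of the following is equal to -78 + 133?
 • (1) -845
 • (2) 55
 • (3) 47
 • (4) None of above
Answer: 2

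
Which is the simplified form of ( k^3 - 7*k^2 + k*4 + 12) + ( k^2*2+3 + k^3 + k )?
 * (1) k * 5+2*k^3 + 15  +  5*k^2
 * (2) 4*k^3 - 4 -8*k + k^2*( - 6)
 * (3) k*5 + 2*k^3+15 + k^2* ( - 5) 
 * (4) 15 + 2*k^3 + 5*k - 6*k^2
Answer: 3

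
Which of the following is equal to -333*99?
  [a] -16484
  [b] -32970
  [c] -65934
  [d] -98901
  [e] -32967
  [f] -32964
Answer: e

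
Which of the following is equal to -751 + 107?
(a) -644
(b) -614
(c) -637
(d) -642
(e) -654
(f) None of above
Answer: a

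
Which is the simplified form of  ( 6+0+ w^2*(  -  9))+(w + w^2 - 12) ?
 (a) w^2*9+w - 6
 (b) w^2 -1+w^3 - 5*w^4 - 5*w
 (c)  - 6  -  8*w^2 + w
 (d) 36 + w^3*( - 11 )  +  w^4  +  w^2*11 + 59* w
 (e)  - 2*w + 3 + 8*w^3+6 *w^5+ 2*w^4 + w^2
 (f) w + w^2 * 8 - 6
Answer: c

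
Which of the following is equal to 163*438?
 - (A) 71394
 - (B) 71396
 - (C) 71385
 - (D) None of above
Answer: A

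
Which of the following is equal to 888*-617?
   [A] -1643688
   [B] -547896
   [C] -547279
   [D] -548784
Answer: B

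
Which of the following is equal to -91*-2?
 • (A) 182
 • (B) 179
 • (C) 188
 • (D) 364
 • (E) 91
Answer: A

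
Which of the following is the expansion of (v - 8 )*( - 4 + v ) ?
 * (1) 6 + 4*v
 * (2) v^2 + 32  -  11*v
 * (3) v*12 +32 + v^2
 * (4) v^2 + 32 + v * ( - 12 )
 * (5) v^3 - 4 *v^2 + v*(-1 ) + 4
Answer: 4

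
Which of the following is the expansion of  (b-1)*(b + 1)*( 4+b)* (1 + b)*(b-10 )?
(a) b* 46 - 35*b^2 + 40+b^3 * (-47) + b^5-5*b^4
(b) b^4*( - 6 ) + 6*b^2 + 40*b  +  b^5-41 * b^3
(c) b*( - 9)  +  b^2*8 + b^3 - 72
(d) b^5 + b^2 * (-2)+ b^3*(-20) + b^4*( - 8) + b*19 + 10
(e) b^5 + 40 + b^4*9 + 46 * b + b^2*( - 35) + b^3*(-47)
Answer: a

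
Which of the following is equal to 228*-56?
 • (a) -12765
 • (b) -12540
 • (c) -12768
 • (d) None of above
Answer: c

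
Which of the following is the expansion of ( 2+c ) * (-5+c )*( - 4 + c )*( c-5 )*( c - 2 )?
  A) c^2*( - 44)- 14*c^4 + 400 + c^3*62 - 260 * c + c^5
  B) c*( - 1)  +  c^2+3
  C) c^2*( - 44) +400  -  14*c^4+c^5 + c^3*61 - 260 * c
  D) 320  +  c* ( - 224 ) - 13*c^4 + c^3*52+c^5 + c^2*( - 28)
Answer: C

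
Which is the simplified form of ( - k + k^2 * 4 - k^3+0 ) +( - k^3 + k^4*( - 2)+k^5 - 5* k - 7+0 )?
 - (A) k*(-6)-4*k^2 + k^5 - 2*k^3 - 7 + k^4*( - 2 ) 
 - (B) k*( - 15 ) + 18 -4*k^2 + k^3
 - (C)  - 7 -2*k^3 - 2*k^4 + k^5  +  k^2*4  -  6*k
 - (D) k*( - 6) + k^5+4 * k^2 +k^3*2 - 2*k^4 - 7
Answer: C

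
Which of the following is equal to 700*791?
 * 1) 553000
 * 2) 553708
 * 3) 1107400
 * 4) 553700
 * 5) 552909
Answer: 4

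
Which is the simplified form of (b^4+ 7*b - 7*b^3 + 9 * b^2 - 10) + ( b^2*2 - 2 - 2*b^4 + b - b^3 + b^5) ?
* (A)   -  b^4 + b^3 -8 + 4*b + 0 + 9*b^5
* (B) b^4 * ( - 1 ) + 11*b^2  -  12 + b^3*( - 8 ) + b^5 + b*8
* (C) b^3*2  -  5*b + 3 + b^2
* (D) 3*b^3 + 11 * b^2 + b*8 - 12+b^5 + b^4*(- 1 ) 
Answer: B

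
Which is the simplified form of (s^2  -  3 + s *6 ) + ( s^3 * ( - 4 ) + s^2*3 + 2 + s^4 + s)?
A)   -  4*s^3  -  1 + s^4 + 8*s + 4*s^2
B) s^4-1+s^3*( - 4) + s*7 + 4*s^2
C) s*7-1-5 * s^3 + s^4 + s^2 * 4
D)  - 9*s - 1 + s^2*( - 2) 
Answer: B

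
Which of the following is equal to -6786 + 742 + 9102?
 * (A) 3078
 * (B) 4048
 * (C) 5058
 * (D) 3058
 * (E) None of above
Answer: D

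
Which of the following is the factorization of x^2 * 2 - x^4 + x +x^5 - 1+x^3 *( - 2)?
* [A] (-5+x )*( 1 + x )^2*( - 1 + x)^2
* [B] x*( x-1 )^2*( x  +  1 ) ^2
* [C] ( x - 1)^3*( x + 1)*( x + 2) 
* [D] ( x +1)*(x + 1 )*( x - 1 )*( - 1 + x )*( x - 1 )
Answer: D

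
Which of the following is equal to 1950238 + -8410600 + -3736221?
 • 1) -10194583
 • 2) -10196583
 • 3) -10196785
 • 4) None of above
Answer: 2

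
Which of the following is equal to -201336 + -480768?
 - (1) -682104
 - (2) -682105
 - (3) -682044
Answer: 1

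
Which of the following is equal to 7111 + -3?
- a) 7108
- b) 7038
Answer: a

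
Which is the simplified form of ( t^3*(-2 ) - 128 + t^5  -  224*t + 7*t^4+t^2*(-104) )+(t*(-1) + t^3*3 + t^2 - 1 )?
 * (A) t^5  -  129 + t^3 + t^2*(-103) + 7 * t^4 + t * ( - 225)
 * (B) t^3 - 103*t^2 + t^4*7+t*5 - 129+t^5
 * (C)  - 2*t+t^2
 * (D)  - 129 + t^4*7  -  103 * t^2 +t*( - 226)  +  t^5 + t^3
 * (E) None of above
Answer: A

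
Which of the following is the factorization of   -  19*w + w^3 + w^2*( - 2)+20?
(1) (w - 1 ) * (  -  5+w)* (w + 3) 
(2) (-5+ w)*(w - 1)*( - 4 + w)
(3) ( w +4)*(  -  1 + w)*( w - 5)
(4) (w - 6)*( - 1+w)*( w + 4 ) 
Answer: 3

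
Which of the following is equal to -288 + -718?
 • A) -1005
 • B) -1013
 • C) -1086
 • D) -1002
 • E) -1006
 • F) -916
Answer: E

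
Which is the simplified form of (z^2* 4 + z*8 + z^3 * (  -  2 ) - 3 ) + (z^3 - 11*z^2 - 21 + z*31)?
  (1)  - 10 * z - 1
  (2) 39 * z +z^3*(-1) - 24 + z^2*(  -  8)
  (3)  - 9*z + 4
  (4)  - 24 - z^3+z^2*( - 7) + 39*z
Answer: 4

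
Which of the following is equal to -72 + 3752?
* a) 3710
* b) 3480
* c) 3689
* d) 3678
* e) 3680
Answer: e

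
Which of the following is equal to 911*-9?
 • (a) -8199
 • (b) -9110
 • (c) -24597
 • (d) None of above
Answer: a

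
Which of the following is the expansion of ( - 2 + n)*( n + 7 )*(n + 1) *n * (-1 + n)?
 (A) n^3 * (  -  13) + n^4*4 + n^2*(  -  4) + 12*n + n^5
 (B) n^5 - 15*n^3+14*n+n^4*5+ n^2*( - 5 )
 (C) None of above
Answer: B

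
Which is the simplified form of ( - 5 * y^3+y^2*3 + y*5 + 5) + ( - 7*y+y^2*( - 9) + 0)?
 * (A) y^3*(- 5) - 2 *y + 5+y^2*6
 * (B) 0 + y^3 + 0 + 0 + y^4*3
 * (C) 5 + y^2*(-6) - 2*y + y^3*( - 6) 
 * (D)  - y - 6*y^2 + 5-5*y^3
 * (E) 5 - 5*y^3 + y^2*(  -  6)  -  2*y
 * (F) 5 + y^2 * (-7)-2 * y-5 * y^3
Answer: E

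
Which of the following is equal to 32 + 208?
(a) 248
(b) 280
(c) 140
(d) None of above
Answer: d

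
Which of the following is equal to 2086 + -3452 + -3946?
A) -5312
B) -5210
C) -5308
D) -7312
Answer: A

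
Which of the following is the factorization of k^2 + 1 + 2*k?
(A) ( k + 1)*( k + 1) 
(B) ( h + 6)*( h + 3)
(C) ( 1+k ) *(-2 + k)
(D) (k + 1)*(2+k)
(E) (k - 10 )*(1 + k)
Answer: A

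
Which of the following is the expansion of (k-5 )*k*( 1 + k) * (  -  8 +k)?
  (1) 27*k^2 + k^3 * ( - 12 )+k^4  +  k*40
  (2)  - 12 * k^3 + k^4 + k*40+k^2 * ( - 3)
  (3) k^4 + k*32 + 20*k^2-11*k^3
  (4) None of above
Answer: 1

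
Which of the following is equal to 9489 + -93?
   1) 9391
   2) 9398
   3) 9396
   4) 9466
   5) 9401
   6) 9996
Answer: 3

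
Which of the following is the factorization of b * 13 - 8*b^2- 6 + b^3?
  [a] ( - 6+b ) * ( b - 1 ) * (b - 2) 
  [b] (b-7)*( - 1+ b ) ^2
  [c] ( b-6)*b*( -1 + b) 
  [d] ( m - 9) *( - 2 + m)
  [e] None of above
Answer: e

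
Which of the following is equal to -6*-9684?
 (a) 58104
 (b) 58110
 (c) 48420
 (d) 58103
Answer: a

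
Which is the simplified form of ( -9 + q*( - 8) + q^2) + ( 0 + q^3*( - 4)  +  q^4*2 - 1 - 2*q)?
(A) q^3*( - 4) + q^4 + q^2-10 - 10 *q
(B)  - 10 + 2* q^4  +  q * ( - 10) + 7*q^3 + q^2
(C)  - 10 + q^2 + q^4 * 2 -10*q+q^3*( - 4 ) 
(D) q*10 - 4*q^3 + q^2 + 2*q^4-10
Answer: C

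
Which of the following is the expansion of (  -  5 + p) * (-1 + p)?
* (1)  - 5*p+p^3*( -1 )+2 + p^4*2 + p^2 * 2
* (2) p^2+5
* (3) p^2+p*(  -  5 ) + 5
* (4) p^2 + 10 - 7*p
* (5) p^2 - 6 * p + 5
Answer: 5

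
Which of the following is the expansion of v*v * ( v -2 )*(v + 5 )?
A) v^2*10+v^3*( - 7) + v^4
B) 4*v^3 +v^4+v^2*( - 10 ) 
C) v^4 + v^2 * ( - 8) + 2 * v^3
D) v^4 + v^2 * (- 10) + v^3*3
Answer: D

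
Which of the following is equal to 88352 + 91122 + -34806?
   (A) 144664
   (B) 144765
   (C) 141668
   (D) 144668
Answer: D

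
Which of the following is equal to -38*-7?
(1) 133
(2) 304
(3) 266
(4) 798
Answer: 3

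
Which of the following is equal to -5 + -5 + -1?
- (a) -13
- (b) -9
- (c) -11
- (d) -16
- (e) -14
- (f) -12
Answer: c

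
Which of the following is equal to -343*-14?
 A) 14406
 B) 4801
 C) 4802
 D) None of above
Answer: C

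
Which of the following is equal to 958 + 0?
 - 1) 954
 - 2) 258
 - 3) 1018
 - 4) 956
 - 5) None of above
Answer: 5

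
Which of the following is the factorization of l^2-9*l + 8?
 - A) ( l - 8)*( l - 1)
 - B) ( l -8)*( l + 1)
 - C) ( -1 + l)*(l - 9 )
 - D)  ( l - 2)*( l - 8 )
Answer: A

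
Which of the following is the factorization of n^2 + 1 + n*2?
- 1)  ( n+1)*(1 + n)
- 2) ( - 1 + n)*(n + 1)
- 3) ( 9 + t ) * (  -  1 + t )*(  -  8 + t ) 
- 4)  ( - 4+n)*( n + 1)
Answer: 1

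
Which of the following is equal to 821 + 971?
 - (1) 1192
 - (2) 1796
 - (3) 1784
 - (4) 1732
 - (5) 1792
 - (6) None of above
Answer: 5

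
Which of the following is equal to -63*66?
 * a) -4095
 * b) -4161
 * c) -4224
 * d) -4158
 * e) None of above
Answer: d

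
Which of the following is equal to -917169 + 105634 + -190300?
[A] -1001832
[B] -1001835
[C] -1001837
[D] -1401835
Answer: B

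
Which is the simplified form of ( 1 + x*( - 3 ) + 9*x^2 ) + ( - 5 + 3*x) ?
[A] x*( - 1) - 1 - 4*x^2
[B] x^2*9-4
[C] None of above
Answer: B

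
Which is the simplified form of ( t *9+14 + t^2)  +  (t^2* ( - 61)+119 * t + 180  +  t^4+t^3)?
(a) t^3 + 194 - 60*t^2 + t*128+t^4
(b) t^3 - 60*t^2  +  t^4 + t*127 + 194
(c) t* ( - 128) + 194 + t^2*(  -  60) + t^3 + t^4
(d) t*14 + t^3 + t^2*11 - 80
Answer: a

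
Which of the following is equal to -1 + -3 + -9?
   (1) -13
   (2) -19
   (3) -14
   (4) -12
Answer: 1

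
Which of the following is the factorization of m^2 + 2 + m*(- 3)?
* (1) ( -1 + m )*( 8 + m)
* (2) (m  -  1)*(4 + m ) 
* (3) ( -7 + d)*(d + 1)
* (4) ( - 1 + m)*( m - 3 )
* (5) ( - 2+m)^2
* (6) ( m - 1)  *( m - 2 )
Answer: 6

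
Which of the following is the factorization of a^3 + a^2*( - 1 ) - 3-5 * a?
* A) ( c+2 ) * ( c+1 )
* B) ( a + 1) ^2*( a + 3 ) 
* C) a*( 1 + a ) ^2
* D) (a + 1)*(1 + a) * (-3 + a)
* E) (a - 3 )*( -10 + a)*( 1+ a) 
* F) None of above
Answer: D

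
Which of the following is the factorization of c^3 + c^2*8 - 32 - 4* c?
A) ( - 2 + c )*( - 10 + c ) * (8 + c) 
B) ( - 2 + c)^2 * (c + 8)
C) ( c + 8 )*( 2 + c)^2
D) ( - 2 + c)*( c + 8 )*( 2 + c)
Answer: D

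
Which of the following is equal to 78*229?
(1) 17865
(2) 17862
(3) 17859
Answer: 2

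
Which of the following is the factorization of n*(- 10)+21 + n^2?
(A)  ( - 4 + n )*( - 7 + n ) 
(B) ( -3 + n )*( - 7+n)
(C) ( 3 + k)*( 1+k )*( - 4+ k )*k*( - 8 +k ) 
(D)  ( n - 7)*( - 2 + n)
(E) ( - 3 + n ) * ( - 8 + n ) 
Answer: B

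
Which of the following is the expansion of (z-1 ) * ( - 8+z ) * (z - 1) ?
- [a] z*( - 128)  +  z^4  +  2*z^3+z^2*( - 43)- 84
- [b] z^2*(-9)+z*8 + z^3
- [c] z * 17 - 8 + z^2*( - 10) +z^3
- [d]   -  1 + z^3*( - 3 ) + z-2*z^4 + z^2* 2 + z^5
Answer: c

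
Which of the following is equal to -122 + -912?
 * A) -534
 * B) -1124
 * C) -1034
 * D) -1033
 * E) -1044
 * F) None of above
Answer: C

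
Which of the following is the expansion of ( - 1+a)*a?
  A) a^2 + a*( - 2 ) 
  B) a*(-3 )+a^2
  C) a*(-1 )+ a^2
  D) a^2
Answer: C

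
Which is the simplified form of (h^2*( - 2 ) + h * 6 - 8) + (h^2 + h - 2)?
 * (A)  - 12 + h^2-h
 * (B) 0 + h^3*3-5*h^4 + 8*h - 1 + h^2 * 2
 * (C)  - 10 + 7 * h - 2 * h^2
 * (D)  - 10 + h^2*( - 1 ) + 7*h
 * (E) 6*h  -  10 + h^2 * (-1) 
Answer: D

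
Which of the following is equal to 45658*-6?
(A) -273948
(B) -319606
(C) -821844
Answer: A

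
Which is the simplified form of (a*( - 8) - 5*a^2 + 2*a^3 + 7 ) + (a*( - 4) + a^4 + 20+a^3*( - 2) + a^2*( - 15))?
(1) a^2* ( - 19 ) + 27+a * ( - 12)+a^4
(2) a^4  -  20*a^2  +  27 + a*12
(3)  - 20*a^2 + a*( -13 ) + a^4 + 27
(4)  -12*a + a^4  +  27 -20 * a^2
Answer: 4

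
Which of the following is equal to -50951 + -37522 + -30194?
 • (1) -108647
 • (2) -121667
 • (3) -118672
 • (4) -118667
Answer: 4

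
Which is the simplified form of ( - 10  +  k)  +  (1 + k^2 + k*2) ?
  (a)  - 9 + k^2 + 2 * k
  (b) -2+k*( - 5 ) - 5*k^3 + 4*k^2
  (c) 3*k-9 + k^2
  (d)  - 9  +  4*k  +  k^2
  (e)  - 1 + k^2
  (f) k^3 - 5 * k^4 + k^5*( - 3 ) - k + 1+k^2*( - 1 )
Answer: c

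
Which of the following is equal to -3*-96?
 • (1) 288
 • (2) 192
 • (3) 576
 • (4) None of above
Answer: 1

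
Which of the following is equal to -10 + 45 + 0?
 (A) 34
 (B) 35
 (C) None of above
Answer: B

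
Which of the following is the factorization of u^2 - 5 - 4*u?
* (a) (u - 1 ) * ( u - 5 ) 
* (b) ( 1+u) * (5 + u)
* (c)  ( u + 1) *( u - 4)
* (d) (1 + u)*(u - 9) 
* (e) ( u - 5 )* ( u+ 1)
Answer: e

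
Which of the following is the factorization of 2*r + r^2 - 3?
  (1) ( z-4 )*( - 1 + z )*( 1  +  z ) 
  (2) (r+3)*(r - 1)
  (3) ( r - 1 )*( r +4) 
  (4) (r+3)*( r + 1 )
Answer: 2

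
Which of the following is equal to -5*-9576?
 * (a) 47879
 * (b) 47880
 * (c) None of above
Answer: b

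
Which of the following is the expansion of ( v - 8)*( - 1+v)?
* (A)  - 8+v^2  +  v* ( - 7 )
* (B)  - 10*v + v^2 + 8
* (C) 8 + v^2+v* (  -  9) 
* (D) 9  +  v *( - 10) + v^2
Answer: C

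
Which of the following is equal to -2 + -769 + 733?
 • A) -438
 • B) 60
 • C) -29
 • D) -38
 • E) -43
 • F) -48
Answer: D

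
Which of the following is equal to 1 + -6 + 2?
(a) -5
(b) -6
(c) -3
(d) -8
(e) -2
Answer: c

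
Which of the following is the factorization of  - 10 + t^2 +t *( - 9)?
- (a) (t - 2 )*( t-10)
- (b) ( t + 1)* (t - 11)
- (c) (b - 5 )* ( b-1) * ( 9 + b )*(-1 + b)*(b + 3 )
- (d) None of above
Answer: d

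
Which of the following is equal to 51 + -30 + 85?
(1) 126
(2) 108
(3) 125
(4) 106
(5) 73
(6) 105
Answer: 4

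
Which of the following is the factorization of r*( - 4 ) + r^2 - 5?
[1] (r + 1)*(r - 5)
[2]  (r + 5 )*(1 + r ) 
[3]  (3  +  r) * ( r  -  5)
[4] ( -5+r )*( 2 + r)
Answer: 1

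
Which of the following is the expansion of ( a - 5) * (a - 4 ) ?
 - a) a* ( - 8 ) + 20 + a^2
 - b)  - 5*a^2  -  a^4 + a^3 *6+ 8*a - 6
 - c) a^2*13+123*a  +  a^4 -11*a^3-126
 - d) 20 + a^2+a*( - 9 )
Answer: d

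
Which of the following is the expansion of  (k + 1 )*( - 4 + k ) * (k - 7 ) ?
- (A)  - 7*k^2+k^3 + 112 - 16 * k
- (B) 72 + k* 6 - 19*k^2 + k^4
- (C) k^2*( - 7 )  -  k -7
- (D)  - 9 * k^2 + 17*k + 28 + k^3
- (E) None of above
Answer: E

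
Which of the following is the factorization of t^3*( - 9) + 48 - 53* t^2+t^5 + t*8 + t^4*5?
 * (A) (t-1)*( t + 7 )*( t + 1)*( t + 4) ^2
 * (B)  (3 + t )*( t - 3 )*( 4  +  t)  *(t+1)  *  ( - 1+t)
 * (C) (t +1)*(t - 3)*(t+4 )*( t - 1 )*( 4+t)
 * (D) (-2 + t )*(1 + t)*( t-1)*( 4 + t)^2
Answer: C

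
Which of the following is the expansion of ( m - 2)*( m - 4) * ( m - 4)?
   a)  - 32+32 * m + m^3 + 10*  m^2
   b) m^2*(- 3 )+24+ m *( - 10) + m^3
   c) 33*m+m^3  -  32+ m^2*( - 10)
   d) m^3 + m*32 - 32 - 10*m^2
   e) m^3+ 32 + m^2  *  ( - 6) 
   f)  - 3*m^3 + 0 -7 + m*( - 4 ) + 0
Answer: d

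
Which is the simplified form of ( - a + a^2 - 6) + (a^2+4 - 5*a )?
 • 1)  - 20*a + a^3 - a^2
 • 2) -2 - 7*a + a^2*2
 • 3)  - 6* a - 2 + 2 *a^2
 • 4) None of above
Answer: 3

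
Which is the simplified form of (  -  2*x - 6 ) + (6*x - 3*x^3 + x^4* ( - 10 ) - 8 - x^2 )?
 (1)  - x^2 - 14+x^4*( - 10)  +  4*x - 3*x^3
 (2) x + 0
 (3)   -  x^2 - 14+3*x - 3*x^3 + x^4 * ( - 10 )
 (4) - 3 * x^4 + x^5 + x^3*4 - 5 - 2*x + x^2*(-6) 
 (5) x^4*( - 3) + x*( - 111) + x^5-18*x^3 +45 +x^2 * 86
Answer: 1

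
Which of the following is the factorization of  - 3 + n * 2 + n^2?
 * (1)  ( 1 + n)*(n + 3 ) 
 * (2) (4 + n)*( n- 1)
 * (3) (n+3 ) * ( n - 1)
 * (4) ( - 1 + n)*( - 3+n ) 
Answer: 3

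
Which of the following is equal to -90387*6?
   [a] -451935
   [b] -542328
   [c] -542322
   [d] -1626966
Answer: c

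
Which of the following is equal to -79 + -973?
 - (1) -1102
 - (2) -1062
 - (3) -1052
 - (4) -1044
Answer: 3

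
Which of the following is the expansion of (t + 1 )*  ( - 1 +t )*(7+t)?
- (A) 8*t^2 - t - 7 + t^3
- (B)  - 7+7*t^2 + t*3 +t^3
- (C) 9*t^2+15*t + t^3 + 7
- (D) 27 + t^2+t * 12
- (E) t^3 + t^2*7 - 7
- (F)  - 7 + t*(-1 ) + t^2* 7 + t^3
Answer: F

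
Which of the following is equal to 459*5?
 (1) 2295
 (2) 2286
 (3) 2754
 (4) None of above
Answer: 1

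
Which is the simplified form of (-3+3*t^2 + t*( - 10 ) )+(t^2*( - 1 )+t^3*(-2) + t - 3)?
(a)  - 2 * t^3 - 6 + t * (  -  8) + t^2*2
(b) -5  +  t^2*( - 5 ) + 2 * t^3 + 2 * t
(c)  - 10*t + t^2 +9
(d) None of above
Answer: d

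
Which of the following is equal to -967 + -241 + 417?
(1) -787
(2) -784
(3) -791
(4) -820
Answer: 3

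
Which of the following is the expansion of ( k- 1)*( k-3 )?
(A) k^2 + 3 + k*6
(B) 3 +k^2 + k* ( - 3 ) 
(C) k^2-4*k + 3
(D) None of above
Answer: C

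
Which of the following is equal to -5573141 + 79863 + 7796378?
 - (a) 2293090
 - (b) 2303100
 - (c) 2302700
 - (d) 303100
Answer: b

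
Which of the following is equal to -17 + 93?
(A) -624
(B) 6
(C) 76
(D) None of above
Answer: C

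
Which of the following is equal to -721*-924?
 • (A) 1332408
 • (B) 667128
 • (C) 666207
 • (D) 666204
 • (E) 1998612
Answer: D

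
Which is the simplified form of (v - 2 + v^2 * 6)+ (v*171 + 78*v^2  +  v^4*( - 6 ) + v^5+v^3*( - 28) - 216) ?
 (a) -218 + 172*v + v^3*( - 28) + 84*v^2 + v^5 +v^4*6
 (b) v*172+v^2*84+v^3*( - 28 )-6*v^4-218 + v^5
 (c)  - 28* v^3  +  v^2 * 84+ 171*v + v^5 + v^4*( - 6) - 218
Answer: b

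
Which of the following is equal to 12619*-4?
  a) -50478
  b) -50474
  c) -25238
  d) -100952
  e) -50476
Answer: e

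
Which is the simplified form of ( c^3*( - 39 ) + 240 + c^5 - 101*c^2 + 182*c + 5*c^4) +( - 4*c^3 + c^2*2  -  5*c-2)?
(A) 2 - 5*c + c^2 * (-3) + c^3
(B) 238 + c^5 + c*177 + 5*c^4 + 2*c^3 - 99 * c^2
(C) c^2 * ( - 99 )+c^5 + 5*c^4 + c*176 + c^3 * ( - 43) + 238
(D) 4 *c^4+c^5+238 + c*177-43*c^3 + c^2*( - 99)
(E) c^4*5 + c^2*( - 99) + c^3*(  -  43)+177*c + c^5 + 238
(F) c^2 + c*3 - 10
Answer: E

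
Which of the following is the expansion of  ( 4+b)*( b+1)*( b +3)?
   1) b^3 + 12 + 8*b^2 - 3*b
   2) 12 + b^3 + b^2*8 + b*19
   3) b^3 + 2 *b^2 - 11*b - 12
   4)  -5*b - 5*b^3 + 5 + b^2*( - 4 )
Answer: 2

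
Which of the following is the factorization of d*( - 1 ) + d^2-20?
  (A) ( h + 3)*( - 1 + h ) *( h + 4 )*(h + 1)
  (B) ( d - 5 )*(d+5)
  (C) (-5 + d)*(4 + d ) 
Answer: C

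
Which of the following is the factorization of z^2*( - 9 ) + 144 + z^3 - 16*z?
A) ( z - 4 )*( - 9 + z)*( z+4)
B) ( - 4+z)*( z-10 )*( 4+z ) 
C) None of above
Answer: A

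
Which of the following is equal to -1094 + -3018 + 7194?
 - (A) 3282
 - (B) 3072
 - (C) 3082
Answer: C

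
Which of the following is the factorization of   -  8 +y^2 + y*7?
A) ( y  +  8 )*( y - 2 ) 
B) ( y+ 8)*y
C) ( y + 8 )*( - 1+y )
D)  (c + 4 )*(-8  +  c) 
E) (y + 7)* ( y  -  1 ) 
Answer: C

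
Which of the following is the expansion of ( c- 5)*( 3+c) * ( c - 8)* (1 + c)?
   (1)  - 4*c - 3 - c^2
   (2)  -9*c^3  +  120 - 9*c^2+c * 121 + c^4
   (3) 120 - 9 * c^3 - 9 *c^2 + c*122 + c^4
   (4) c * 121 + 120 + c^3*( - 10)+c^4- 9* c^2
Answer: 2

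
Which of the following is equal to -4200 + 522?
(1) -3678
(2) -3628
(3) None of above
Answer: 1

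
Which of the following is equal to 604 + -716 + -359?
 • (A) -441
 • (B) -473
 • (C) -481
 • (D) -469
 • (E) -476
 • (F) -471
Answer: F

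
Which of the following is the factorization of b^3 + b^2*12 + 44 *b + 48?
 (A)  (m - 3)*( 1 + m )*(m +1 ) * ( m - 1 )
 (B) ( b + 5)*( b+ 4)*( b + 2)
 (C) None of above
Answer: C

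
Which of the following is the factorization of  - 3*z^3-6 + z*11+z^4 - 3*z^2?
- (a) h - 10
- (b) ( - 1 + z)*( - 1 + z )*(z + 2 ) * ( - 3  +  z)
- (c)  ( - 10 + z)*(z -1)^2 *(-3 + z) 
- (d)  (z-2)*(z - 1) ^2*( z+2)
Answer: b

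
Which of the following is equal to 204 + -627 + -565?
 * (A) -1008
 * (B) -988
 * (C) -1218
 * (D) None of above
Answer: B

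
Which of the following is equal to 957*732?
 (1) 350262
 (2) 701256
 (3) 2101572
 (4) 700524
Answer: 4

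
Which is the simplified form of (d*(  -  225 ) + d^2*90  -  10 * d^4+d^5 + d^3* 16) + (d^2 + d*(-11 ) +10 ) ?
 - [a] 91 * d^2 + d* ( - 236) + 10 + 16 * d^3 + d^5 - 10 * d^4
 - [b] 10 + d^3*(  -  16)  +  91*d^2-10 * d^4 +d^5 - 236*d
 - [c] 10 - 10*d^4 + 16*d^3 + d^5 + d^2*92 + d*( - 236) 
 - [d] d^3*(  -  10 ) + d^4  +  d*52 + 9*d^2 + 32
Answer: a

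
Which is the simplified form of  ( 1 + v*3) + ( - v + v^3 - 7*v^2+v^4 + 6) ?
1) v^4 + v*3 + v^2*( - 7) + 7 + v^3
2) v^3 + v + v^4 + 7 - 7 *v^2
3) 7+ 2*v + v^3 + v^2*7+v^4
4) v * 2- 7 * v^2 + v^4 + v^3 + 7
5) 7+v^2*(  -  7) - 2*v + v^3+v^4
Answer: 4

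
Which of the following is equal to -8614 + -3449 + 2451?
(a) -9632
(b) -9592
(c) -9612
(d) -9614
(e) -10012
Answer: c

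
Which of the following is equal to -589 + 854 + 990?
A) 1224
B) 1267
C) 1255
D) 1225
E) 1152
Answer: C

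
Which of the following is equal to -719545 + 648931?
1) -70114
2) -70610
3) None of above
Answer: 3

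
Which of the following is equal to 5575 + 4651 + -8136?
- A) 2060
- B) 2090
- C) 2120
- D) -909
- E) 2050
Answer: B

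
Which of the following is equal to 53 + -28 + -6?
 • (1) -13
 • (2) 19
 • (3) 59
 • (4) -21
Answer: 2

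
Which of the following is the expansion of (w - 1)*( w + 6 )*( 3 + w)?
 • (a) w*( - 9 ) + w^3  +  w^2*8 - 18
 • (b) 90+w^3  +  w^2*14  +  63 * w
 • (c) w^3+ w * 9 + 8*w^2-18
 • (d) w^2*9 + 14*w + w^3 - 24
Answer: c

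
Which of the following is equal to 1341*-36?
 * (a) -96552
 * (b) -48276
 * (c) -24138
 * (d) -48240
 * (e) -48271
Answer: b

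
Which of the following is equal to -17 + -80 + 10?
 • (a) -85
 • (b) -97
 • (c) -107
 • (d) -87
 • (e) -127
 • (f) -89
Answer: d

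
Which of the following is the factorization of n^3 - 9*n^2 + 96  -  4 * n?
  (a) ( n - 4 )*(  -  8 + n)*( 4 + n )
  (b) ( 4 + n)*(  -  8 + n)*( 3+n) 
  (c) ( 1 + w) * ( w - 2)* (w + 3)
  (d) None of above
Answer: d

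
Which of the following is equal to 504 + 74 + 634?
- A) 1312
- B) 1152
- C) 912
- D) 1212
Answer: D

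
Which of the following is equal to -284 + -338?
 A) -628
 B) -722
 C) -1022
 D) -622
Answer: D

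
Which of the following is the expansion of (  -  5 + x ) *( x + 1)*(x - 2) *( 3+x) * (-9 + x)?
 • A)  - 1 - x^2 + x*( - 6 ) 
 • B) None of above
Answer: B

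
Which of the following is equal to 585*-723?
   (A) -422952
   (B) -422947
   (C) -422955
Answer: C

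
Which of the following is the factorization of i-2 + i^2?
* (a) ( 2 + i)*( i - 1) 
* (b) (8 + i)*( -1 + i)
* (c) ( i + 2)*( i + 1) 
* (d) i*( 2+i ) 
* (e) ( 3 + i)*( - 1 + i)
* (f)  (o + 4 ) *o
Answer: a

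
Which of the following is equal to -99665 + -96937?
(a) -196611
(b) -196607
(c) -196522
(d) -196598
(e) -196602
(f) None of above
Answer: e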